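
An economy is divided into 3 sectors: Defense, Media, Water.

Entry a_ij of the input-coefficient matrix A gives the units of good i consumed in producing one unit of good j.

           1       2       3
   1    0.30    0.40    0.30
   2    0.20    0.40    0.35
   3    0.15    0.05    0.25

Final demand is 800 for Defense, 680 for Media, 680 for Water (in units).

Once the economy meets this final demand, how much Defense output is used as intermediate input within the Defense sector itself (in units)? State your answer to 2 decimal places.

I − A =
  [   0.70    -0.40    -0.30]
  [  -0.20     0.60    -0.35]
  [  -0.15    -0.05     0.75]
Cofactors of I−A, C_ij = (−1)^(i+j)·(minor ij) (rows/columns in the sector order above):
  C_11 = (0.60)(0.75) − (-0.35)(-0.05) = 0.4325
  C_12 = −[(-0.20)(0.75) − (-0.35)(-0.15)] = 0.2025
  C_13 = (-0.20)(-0.05) − (0.60)(-0.15) = 0.1000
  C_21 = −[(-0.40)(0.75) − (-0.30)(-0.05)] = 0.3150
  C_22 = (0.70)(0.75) − (-0.30)(-0.15) = 0.4800
  C_23 = −[(0.70)(-0.05) − (-0.40)(-0.15)] = 0.0950
  C_31 = (-0.40)(-0.35) − (-0.30)(0.60) = 0.3200
  C_32 = −[(0.70)(-0.35) − (-0.30)(-0.20)] = 0.3050
  C_33 = (0.70)(0.60) − (-0.40)(-0.20) = 0.3400
det(I−A) = Σ_j (I−A)_1j·C_1j = (0.70)(0.4325) + (-0.40)(0.2025) + (-0.30)(0.1000) = 0.19175
adj(I−A) = Cᵀ =
  [ 0.4325   0.3150   0.3200]
  [ 0.2025   0.4800   0.3050]
  [ 0.1000   0.0950   0.3400]
(I − A)⁻¹ = adj(I−A) / det(I−A) ≈
  [   2.2555     1.6428     1.6688]
  [   1.0561     2.5033     1.5906]
  [   0.5215     0.4954     1.7731]
First solve x = (I − A)⁻¹ d = adj(I−A)·d / det(I−A); in particular x_1 = (0.4325·800 + 0.3150·680 + 0.3200·680) / 0.19175 = 777.80 / 0.19175 ≈ 4056.3233.
Intermediate flow from 1 to 1: z_11 = a_11 · x_1 = 0.30 × 777.80 / 0.19175 = 233.34 / 0.19175 ≈ 1216.90.

z_11 = 1216.90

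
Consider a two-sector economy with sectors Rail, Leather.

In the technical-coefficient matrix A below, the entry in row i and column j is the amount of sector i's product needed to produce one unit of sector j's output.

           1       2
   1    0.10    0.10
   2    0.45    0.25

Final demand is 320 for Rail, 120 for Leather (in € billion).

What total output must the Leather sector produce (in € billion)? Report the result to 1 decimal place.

I − A =
  [   0.90    -0.10]
  [  -0.45     0.75]
det(I−A) = (0.90)(0.75) − (-0.10)(-0.45) = 0.6300
adj(I−A) = [[0.75, 0.10], [0.45, 0.90]]
(I − A)⁻¹ = adj(I−A) / det(I−A) ≈
  [   1.1905     0.1587]
  [   0.7143     1.4286]
x = (I − A)⁻¹ d = adj(I−A)·d / det(I−A), with det(I−A) = 0.6300:
  x_1 = (0.75·320 + 0.10·120) / 0.6300 = 252.00 / 0.6300 = 400.0
  x_2 = (0.45·320 + 0.90·120) / 0.6300 = 252.00 / 0.6300 = 400.0

x_2 = 400.0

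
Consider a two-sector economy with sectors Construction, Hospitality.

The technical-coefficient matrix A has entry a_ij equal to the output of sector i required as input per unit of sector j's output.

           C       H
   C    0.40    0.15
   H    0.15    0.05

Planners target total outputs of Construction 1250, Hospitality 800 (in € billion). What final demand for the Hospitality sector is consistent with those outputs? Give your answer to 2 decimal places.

d_H = 572.50

I − A =
  [   0.60    -0.15]
  [  -0.15     0.95]
d = (I − A) x:
  d_C = (+0.60)·1250 + (-0.15)·800 = 630.00
  d_H = (-0.15)·1250 + (+0.95)·800 = 572.50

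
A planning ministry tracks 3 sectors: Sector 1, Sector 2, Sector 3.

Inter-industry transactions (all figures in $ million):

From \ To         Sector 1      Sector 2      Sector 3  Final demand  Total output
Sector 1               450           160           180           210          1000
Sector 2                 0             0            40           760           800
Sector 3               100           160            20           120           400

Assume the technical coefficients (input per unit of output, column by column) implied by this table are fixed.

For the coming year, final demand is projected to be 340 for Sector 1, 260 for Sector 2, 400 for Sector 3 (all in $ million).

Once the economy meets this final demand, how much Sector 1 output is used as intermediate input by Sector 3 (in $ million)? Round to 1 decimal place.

Technical coefficients a_ij = z_ij / X_j:
  a_11 = 450/1000 = 0.45, a_21 = 0/1000 = 0.00, a_31 = 100/1000 = 0.10
  a_12 = 160/800 = 0.20, a_22 = 0/800 = 0.00, a_32 = 160/800 = 0.20
  a_13 = 180/400 = 0.45, a_23 = 40/400 = 0.10, a_33 = 20/400 = 0.05
I − A =
  [   0.55    -0.20    -0.45]
  [   0.00     1.00    -0.10]
  [  -0.10    -0.20     0.95]
Cofactors of I−A, C_ij = (−1)^(i+j)·(minor ij) (rows/columns in the sector order above):
  C_11 = (1.00)(0.95) − (-0.10)(-0.20) = 0.9300
  C_12 = −[(0.00)(0.95) − (-0.10)(-0.10)] = 0.0100
  C_13 = (0.00)(-0.20) − (1.00)(-0.10) = 0.1000
  C_21 = −[(-0.20)(0.95) − (-0.45)(-0.20)] = 0.2800
  C_22 = (0.55)(0.95) − (-0.45)(-0.10) = 0.4775
  C_23 = −[(0.55)(-0.20) − (-0.20)(-0.10)] = 0.1300
  C_31 = (-0.20)(-0.10) − (-0.45)(1.00) = 0.4700
  C_32 = −[(0.55)(-0.10) − (-0.45)(0.00)] = 0.0550
  C_33 = (0.55)(1.00) − (-0.20)(0.00) = 0.5500
det(I−A) = Σ_j (I−A)_1j·C_1j = (0.55)(0.9300) + (-0.20)(0.0100) + (-0.45)(0.1000) = 0.4645
adj(I−A) = Cᵀ =
  [ 0.9300   0.2800   0.4700]
  [ 0.0100   0.4775   0.0550]
  [ 0.1000   0.1300   0.5500]
(I − A)⁻¹ = adj(I−A) / det(I−A) ≈
  [   2.0022     0.6028     1.0118]
  [   0.0215     1.0280     0.1184]
  [   0.2153     0.2799     1.1841]
First solve x = (I − A)⁻¹ d = adj(I−A)·d / det(I−A); in particular x_3 = (0.1000·340 + 0.1300·260 + 0.5500·400) / 0.4645 = 287.80 / 0.4645 ≈ 619.591.
Intermediate flow from 1 to 3: z_13 = a_13 · x_3 = 0.45 × 287.80 / 0.4645 = 129.51 / 0.4645 ≈ 278.8.

z_13 = 278.8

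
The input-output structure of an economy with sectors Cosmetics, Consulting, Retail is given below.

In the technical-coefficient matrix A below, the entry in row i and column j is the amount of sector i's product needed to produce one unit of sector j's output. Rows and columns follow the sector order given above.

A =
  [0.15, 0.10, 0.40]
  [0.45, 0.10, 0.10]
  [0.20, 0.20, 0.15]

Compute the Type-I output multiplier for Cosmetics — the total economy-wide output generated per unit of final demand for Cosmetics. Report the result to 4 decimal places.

m_1 = 2.9227

I − A =
  [   0.85    -0.10    -0.40]
  [  -0.45     0.90    -0.10]
  [  -0.20    -0.20     0.85]
Cofactors of I−A, C_ij = (−1)^(i+j)·(minor ij) (rows/columns in the sector order above):
  C_11 = (0.90)(0.85) − (-0.10)(-0.20) = 0.7450
  C_12 = −[(-0.45)(0.85) − (-0.10)(-0.20)] = 0.4025
  C_13 = (-0.45)(-0.20) − (0.90)(-0.20) = 0.2700
  C_21 = −[(-0.10)(0.85) − (-0.40)(-0.20)] = 0.1650
  C_22 = (0.85)(0.85) − (-0.40)(-0.20) = 0.6425
  C_23 = −[(0.85)(-0.20) − (-0.10)(-0.20)] = 0.1900
  C_31 = (-0.10)(-0.10) − (-0.40)(0.90) = 0.3700
  C_32 = −[(0.85)(-0.10) − (-0.40)(-0.45)] = 0.2650
  C_33 = (0.85)(0.90) − (-0.10)(-0.45) = 0.7200
det(I−A) = Σ_j (I−A)_1j·C_1j = (0.85)(0.7450) + (-0.10)(0.4025) + (-0.40)(0.2700) = 0.4850
adj(I−A) = Cᵀ =
  [ 0.7450   0.1650   0.3700]
  [ 0.4025   0.6425   0.2650]
  [ 0.2700   0.1900   0.7200]
(I − A)⁻¹ = adj(I−A) / det(I−A) ≈
  [   1.53608     0.34021     0.76289]
  [   0.82990     1.32474     0.54639]
  [   0.55670     0.39175     1.48454]
The output multiplier for sector j is the column-j sum of the Leontief inverse (I − A)⁻¹ = adj(I−A) / det(I−A).
Column 1 of adj(I−A): (0.7450, 0.4025, 0.2700); det(I−A) = 0.4850.
m_1 = (0.7450 + 0.4025 + 0.2700) / 0.4850 = 1.4175 / 0.4850 ≈ 2.9227.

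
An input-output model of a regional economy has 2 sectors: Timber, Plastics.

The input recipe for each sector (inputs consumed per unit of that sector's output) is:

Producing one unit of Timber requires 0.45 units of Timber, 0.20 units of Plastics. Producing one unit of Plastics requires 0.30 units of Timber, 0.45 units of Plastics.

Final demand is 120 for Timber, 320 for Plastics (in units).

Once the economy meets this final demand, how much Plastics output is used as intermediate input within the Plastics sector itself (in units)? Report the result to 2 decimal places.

z_22 = 371.13

I − A =
  [   0.55    -0.30]
  [  -0.20     0.55]
det(I−A) = (0.55)(0.55) − (-0.30)(-0.20) = 0.2425
adj(I−A) = [[0.55, 0.30], [0.20, 0.55]]
(I − A)⁻¹ = adj(I−A) / det(I−A) ≈
  [   2.2680     1.2371]
  [   0.8247     2.2680]
First solve x = (I − A)⁻¹ d = adj(I−A)·d / det(I−A); in particular x_2 = (0.20·120 + 0.55·320) / 0.2425 = 200.00 / 0.2425 ≈ 824.7423.
Intermediate flow from 2 to 2: z_22 = a_22 · x_2 = 0.45 × 200.00 / 0.2425 = 90.00 / 0.2425 ≈ 371.13.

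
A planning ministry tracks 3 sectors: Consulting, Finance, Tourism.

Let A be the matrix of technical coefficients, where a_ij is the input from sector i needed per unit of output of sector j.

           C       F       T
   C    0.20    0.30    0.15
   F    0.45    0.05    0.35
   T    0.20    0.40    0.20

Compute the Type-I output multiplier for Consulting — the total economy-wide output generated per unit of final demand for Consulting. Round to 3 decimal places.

I − A =
  [   0.80    -0.30    -0.15]
  [  -0.45     0.95    -0.35]
  [  -0.20    -0.40     0.80]
Cofactors of I−A, C_ij = (−1)^(i+j)·(minor ij) (rows/columns in the sector order above):
  C_11 = (0.95)(0.80) − (-0.35)(-0.40) = 0.6200
  C_12 = −[(-0.45)(0.80) − (-0.35)(-0.20)] = 0.4300
  C_13 = (-0.45)(-0.40) − (0.95)(-0.20) = 0.3700
  C_21 = −[(-0.30)(0.80) − (-0.15)(-0.40)] = 0.3000
  C_22 = (0.80)(0.80) − (-0.15)(-0.20) = 0.6100
  C_23 = −[(0.80)(-0.40) − (-0.30)(-0.20)] = 0.3800
  C_31 = (-0.30)(-0.35) − (-0.15)(0.95) = 0.2475
  C_32 = −[(0.80)(-0.35) − (-0.15)(-0.45)] = 0.3475
  C_33 = (0.80)(0.95) − (-0.30)(-0.45) = 0.6250
det(I−A) = Σ_j (I−A)_1j·C_1j = (0.80)(0.6200) + (-0.30)(0.4300) + (-0.15)(0.3700) = 0.3115
adj(I−A) = Cᵀ =
  [ 0.6200   0.3000   0.2475]
  [ 0.4300   0.6100   0.3475]
  [ 0.3700   0.3800   0.6250]
(I − A)⁻¹ = adj(I−A) / det(I−A) ≈
  [   1.9904     0.9631     0.7945]
  [   1.3804     1.9583     1.1156]
  [   1.1878     1.2199     2.0064]
The output multiplier for sector j is the column-j sum of the Leontief inverse (I − A)⁻¹ = adj(I−A) / det(I−A).
Column C of adj(I−A): (0.6200, 0.4300, 0.3700); det(I−A) = 0.3115.
m_C = (0.6200 + 0.4300 + 0.3700) / 0.3115 = 1.42 / 0.3115 ≈ 4.559.

m_C = 4.559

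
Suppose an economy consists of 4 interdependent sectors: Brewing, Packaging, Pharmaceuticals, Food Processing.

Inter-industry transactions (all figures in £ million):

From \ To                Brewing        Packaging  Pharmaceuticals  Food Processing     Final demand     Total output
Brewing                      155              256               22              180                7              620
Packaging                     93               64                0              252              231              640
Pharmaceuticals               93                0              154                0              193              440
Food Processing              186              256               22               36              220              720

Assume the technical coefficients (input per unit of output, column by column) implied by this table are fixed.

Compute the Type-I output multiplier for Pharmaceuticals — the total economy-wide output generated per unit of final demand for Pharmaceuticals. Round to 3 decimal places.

Technical coefficients a_ij = z_ij / X_j:
  a_11 = 155/620 = 0.25, a_21 = 93/620 = 0.15, a_31 = 93/620 = 0.15, a_41 = 186/620 = 0.30
  a_12 = 256/640 = 0.40, a_22 = 64/640 = 0.10, a_32 = 0/640 = 0.00, a_42 = 256/640 = 0.40
  a_13 = 22/440 = 0.05, a_23 = 0/440 = 0.00, a_33 = 154/440 = 0.35, a_43 = 22/440 = 0.05
  a_14 = 180/720 = 0.25, a_24 = 252/720 = 0.35, a_34 = 0/720 = 0.00, a_44 = 36/720 = 0.05
I − A =
  [   0.75    -0.40    -0.05    -0.25]
  [  -0.15     0.90     0.00    -0.35]
  [  -0.15     0.00     0.65     0.00]
  [  -0.30    -0.40    -0.05     0.95]
Compute the cofactors C_ij = (−1)^(i+j)·(3×3 minor ij) of I−A; the adjugate is their transpose:
adj(I−A) = Cᵀ =
  [ 0.464750   0.312000   0.054000   0.237250]
  [ 0.163500   0.405375   0.027375   0.192375]
  [ 0.107250   0.072000   0.354750   0.054750]
  [ 0.221250   0.273000   0.047250   0.393000]
det(I−A) = Σ_j (I−A)_1j·C_1j = (0.75)(0.464750) + (-0.40)(0.163500) + (-0.05)(0.107250) + (-0.25)(0.221250) = 0.2224875
(I − A)⁻¹ = adj(I−A) / det(I−A) ≈
  [   2.0889     1.4023     0.2427     1.0664]
  [   0.7349     1.8220     0.1230     0.8647]
  [   0.4820     0.3236     1.5945     0.2461]
  [   0.9944     1.2270     0.2124     1.7664]
The output multiplier for sector j is the column-j sum of the Leontief inverse (I − A)⁻¹ = adj(I−A) / det(I−A).
Column 3 of adj(I−A): (0.054000, 0.027375, 0.354750, 0.047250); det(I−A) = 0.2224875.
m_3 = (0.054000 + 0.027375 + 0.354750 + 0.047250) / 0.2224875 = 0.483375 / 0.2224875 ≈ 2.173.

m_3 = 2.173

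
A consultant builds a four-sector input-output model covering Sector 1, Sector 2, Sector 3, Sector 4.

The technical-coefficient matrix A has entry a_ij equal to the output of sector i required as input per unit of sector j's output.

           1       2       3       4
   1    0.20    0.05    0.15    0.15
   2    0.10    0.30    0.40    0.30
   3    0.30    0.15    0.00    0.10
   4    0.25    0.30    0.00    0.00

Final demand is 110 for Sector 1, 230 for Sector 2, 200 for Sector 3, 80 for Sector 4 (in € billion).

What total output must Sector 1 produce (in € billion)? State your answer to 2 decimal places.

I − A =
  [   0.80    -0.05    -0.15    -0.15]
  [  -0.10     0.70    -0.40    -0.30]
  [  -0.30    -0.15     1.00    -0.10]
  [  -0.25    -0.30     0.00     1.00]
Compute the cofactors C_ij = (−1)^(i+j)·(3×3 minor ij) of I−A; the adjugate is their transpose:
adj(I−A) = Cᵀ =
  [ 0.538000   0.122000   0.129500   0.130250]
  [ 0.305000   0.713750   0.331250   0.293000]
  [ 0.229750   0.168125   0.448500   0.129750]
  [ 0.226000   0.244625   0.131750   0.467250]
det(I−A) = Σ_j (I−A)_1j·C_1j = (0.80)(0.538000) + (-0.05)(0.305000) + (-0.15)(0.229750) + (-0.15)(0.226000) = 0.3467875
(I − A)⁻¹ = adj(I−A) / det(I−A) ≈
  [   1.5514     0.3518     0.3734     0.3756]
  [   0.8795     2.0582     0.9552     0.8449]
  [   0.6625     0.4848     1.2933     0.3741]
  [   0.6517     0.7054     0.3799     1.3474]
x = (I − A)⁻¹ d = adj(I−A)·d / det(I−A), with det(I−A) = 0.3467875:
  x_1 = (0.538000·110 + 0.122000·230 + 0.129500·200 + 0.130250·80) / 0.3467875 = 123.56 / 0.3467875 ≈ 356.30
  x_2 = (0.305000·110 + 0.713750·230 + 0.331250·200 + 0.293000·80) / 0.3467875 = 287.4025 / 0.3467875 ≈ 828.76
  x_3 = (0.229750·110 + 0.168125·230 + 0.448500·200 + 0.129750·80) / 0.3467875 = 164.02125 / 0.3467875 ≈ 472.97
  x_4 = (0.226000·110 + 0.244625·230 + 0.131750·200 + 0.467250·80) / 0.3467875 = 144.85375 / 0.3467875 ≈ 417.70

x_1 = 356.30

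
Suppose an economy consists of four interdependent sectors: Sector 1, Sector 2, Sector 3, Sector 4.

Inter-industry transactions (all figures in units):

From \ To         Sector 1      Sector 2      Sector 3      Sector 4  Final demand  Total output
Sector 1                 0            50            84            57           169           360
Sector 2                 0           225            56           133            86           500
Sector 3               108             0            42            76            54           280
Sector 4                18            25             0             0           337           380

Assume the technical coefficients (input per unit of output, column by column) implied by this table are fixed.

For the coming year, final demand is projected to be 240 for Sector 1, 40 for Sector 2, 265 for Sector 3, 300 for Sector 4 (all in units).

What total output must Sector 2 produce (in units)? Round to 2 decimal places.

Technical coefficients a_ij = z_ij / X_j:
  a_11 = 0/360 = 0.00, a_21 = 0/360 = 0.00, a_31 = 108/360 = 0.30, a_41 = 18/360 = 0.05
  a_12 = 50/500 = 0.10, a_22 = 225/500 = 0.45, a_32 = 0/500 = 0.00, a_42 = 25/500 = 0.05
  a_13 = 84/280 = 0.30, a_23 = 56/280 = 0.20, a_33 = 42/280 = 0.15, a_43 = 0/280 = 0.00
  a_14 = 57/380 = 0.15, a_24 = 133/380 = 0.35, a_34 = 76/380 = 0.20, a_44 = 0/380 = 0.00
I − A =
  [   1.00    -0.10    -0.30    -0.15]
  [   0.00     0.55    -0.20    -0.35]
  [  -0.30     0.00     0.85    -0.20]
  [  -0.05    -0.05     0.00     1.00]
Compute the cofactors C_ij = (−1)^(i+j)·(3×3 minor ij) of I−A; the adjugate is their transpose:
adj(I−A) = Cᵀ =
  [ 0.450625   0.094375   0.181250   0.136875]
  [ 0.076875   0.750625   0.203750   0.315000]
  [ 0.165250   0.043250   0.526625   0.145250]
  [ 0.026375   0.042250   0.019250   0.412000]
det(I−A) = Σ_j (I−A)_1j·C_1j = (1.00)(0.450625) + (-0.10)(0.076875) + (-0.30)(0.165250) + (-0.15)(0.026375) = 0.38940625
(I − A)⁻¹ = adj(I−A) / det(I−A) ≈
  [   1.1572     0.2424     0.4655     0.3515]
  [   0.1974     1.9276     0.5232     0.8089]
  [   0.4244     0.1111     1.3524     0.3730]
  [   0.0677     0.1085     0.0494     1.0580]
x = (I − A)⁻¹ d = adj(I−A)·d / det(I−A), with det(I−A) = 0.38940625:
  x_1 = (0.450625·240 + 0.094375·40 + 0.181250·265 + 0.136875·300) / 0.38940625 = 201.01875 / 0.38940625 ≈ 516.22
  x_2 = (0.076875·240 + 0.750625·40 + 0.203750·265 + 0.315000·300) / 0.38940625 = 196.96875 / 0.38940625 ≈ 505.82
  x_3 = (0.165250·240 + 0.043250·40 + 0.526625·265 + 0.145250·300) / 0.38940625 = 224.520625 / 0.38940625 ≈ 576.57
  x_4 = (0.026375·240 + 0.042250·40 + 0.019250·265 + 0.412000·300) / 0.38940625 = 136.72125 / 0.38940625 ≈ 351.10

x_2 = 505.82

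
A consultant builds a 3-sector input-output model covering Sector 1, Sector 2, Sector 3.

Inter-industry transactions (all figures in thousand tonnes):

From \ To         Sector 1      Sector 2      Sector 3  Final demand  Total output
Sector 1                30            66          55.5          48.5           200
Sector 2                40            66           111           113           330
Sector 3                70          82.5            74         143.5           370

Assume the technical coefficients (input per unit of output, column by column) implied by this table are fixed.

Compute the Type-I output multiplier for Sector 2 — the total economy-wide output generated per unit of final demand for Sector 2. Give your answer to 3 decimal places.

Technical coefficients a_ij = z_ij / X_j:
  a_11 = 30/200 = 0.15, a_21 = 40/200 = 0.20, a_31 = 70/200 = 0.35
  a_12 = 66/330 = 0.20, a_22 = 66/330 = 0.20, a_32 = 82.5/330 = 0.25
  a_13 = 55.5/370 = 0.15, a_23 = 111/370 = 0.30, a_33 = 74/370 = 0.20
I − A =
  [   0.85    -0.20    -0.15]
  [  -0.20     0.80    -0.30]
  [  -0.35    -0.25     0.80]
Cofactors of I−A, C_ij = (−1)^(i+j)·(minor ij) (rows/columns in the sector order above):
  C_11 = (0.80)(0.80) − (-0.30)(-0.25) = 0.5650
  C_12 = −[(-0.20)(0.80) − (-0.30)(-0.35)] = 0.2650
  C_13 = (-0.20)(-0.25) − (0.80)(-0.35) = 0.3300
  C_21 = −[(-0.20)(0.80) − (-0.15)(-0.25)] = 0.1975
  C_22 = (0.85)(0.80) − (-0.15)(-0.35) = 0.6275
  C_23 = −[(0.85)(-0.25) − (-0.20)(-0.35)] = 0.2825
  C_31 = (-0.20)(-0.30) − (-0.15)(0.80) = 0.1800
  C_32 = −[(0.85)(-0.30) − (-0.15)(-0.20)] = 0.2850
  C_33 = (0.85)(0.80) − (-0.20)(-0.20) = 0.6400
det(I−A) = Σ_j (I−A)_1j·C_1j = (0.85)(0.5650) + (-0.20)(0.2650) + (-0.15)(0.3300) = 0.37775
adj(I−A) = Cᵀ =
  [ 0.5650   0.1975   0.1800]
  [ 0.2650   0.6275   0.2850]
  [ 0.3300   0.2825   0.6400]
(I − A)⁻¹ = adj(I−A) / det(I−A) ≈
  [   1.4957     0.5228     0.4765]
  [   0.7015     1.6612     0.7545]
  [   0.8736     0.7478     1.6942]
The output multiplier for sector j is the column-j sum of the Leontief inverse (I − A)⁻¹ = adj(I−A) / det(I−A).
Column 2 of adj(I−A): (0.1975, 0.6275, 0.2825); det(I−A) = 0.37775.
m_2 = (0.1975 + 0.6275 + 0.2825) / 0.37775 = 1.1075 / 0.37775 ≈ 2.932.

m_2 = 2.932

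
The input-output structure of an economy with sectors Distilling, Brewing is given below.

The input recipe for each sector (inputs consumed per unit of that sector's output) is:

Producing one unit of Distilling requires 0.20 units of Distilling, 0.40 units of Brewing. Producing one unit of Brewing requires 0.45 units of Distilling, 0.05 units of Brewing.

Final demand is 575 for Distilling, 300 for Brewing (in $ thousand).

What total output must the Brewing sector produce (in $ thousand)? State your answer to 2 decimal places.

I − A =
  [   0.80    -0.45]
  [  -0.40     0.95]
det(I−A) = (0.80)(0.95) − (-0.45)(-0.40) = 0.5800
adj(I−A) = [[0.95, 0.45], [0.40, 0.80]]
(I − A)⁻¹ = adj(I−A) / det(I−A) ≈
  [   1.6379     0.7759]
  [   0.6897     1.3793]
x = (I − A)⁻¹ d = adj(I−A)·d / det(I−A), with det(I−A) = 0.5800:
  x_1 = (0.95·575 + 0.45·300) / 0.5800 = 681.25 / 0.5800 ≈ 1174.57
  x_2 = (0.40·575 + 0.80·300) / 0.5800 = 470.00 / 0.5800 ≈ 810.34

x_2 = 810.34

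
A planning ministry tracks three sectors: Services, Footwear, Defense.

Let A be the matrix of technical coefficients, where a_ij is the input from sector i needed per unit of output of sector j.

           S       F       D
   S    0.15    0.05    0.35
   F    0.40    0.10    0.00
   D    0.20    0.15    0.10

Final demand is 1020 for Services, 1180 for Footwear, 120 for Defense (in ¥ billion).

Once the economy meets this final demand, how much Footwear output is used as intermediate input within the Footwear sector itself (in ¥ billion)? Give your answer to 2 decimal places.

z_FF = 205.30

I − A =
  [   0.85    -0.05    -0.35]
  [  -0.40     0.90     0.00]
  [  -0.20    -0.15     0.90]
Cofactors of I−A, C_ij = (−1)^(i+j)·(minor ij) (rows/columns in the sector order above):
  C_11 = (0.90)(0.90) − (0.00)(-0.15) = 0.8100
  C_12 = −[(-0.40)(0.90) − (0.00)(-0.20)] = 0.3600
  C_13 = (-0.40)(-0.15) − (0.90)(-0.20) = 0.2400
  C_21 = −[(-0.05)(0.90) − (-0.35)(-0.15)] = 0.0975
  C_22 = (0.85)(0.90) − (-0.35)(-0.20) = 0.6950
  C_23 = −[(0.85)(-0.15) − (-0.05)(-0.20)] = 0.1375
  C_31 = (-0.05)(0.00) − (-0.35)(0.90) = 0.3150
  C_32 = −[(0.85)(0.00) − (-0.35)(-0.40)] = 0.1400
  C_33 = (0.85)(0.90) − (-0.05)(-0.40) = 0.7450
det(I−A) = Σ_j (I−A)_1j·C_1j = (0.85)(0.8100) + (-0.05)(0.3600) + (-0.35)(0.2400) = 0.5865
adj(I−A) = Cᵀ =
  [ 0.8100   0.0975   0.3150]
  [ 0.3600   0.6950   0.1400]
  [ 0.2400   0.1375   0.7450]
(I − A)⁻¹ = adj(I−A) / det(I−A) ≈
  [   1.3811     0.1662     0.5371]
  [   0.6138     1.1850     0.2387]
  [   0.4092     0.2344     1.2702]
First solve x = (I − A)⁻¹ d = adj(I−A)·d / det(I−A); in particular x_F = (0.3600·1020 + 0.6950·1180 + 0.1400·120) / 0.5865 = 1204.10 / 0.5865 ≈ 2053.0264.
Intermediate flow from F to F: z_FF = a_FF · x_F = 0.10 × 1204.10 / 0.5865 = 120.41 / 0.5865 ≈ 205.30.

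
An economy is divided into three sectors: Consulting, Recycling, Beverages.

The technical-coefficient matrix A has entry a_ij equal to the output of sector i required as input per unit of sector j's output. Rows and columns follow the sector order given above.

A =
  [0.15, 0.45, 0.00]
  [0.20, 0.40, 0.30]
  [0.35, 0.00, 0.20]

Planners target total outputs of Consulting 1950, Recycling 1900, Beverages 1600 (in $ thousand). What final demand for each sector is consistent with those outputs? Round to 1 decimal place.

d_1 = 802.5, d_2 = 270.0, d_3 = 597.5

I − A =
  [   0.85    -0.45     0.00]
  [  -0.20     0.60    -0.30]
  [  -0.35     0.00     0.80]
d = (I − A) x:
  d_1 = (+0.85)·1950 + (-0.45)·1900 + (+0.00)·1600 = 802.5
  d_2 = (-0.20)·1950 + (+0.60)·1900 + (-0.30)·1600 = 270.0
  d_3 = (-0.35)·1950 + (+0.00)·1900 + (+0.80)·1600 = 597.5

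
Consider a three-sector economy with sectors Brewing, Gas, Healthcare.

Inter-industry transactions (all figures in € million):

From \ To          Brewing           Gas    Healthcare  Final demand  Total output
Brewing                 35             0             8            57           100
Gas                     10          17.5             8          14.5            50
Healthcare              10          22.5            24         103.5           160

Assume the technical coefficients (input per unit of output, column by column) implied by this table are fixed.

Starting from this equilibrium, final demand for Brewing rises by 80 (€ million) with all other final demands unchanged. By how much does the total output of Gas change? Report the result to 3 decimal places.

Δx_G = 21.239

Technical coefficients a_ij = z_ij / X_j:
  a_BB = 35/100 = 0.35, a_GB = 10/100 = 0.10, a_HB = 10/100 = 0.10
  a_BG = 0/50 = 0.00, a_GG = 17.5/50 = 0.35, a_HG = 22.5/50 = 0.45
  a_BH = 8/160 = 0.05, a_GH = 8/160 = 0.05, a_HH = 24/160 = 0.15
I − A =
  [   0.65     0.00    -0.05]
  [  -0.10     0.65    -0.05]
  [  -0.10    -0.45     0.85]
Cofactors of I−A, C_ij = (−1)^(i+j)·(minor ij) (rows/columns in the sector order above):
  C_11 = (0.65)(0.85) − (-0.05)(-0.45) = 0.5300
  C_12 = −[(-0.10)(0.85) − (-0.05)(-0.10)] = 0.0900
  C_13 = (-0.10)(-0.45) − (0.65)(-0.10) = 0.1100
  C_21 = −[(0.00)(0.85) − (-0.05)(-0.45)] = 0.0225
  C_22 = (0.65)(0.85) − (-0.05)(-0.10) = 0.5475
  C_23 = −[(0.65)(-0.45) − (0.00)(-0.10)] = 0.2925
  C_31 = (0.00)(-0.05) − (-0.05)(0.65) = 0.0325
  C_32 = −[(0.65)(-0.05) − (-0.05)(-0.10)] = 0.0375
  C_33 = (0.65)(0.65) − (0.00)(-0.10) = 0.4225
det(I−A) = Σ_j (I−A)_1j·C_1j = (0.65)(0.5300) + (0.00)(0.0900) + (-0.05)(0.1100) = 0.3390
adj(I−A) = Cᵀ =
  [ 0.5300   0.0225   0.0325]
  [ 0.0900   0.5475   0.0375]
  [ 0.1100   0.2925   0.4225]
(I − A)⁻¹ = adj(I−A) / det(I−A) ≈
  [   1.5634     0.0664     0.0959]
  [   0.2655     1.6150     0.1106]
  [   0.3245     0.8628     1.2463]
Δx = (I − A)⁻¹ Δd with Δd having +80 in the Brewing component and 0 elsewhere.
So Δx_G = L_GB · (+80), where L_GB = adj(I−A)_GB / det(I−A) = 0.0900 / 0.3390.
Δx_G = 0.0900 × (+80) / 0.3390 = 7.20 / 0.3390 ≈ 21.239.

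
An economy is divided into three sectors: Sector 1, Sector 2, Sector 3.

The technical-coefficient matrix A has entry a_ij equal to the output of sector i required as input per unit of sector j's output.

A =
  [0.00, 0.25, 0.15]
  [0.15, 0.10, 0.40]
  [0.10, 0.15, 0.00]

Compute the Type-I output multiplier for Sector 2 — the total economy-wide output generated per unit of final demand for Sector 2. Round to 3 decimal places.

I − A =
  [   1.00    -0.25    -0.15]
  [  -0.15     0.90    -0.40]
  [  -0.10    -0.15     1.00]
Cofactors of I−A, C_ij = (−1)^(i+j)·(minor ij) (rows/columns in the sector order above):
  C_11 = (0.90)(1.00) − (-0.40)(-0.15) = 0.8400
  C_12 = −[(-0.15)(1.00) − (-0.40)(-0.10)] = 0.1900
  C_13 = (-0.15)(-0.15) − (0.90)(-0.10) = 0.1125
  C_21 = −[(-0.25)(1.00) − (-0.15)(-0.15)] = 0.2725
  C_22 = (1.00)(1.00) − (-0.15)(-0.10) = 0.9850
  C_23 = −[(1.00)(-0.15) − (-0.25)(-0.10)] = 0.1750
  C_31 = (-0.25)(-0.40) − (-0.15)(0.90) = 0.2350
  C_32 = −[(1.00)(-0.40) − (-0.15)(-0.15)] = 0.4225
  C_33 = (1.00)(0.90) − (-0.25)(-0.15) = 0.8625
det(I−A) = Σ_j (I−A)_1j·C_1j = (1.00)(0.8400) + (-0.25)(0.1900) + (-0.15)(0.1125) = 0.775625
adj(I−A) = Cᵀ =
  [ 0.8400   0.2725   0.2350]
  [ 0.1900   0.9850   0.4225]
  [ 0.1125   0.1750   0.8625]
(I − A)⁻¹ = adj(I−A) / det(I−A) ≈
  [   1.0830     0.3513     0.3030]
  [   0.2450     1.2699     0.5447]
  [   0.1450     0.2256     1.1120]
The output multiplier for sector j is the column-j sum of the Leontief inverse (I − A)⁻¹ = adj(I−A) / det(I−A).
Column 2 of adj(I−A): (0.2725, 0.9850, 0.1750); det(I−A) = 0.775625.
m_2 = (0.2725 + 0.9850 + 0.1750) / 0.775625 = 1.4325 / 0.775625 ≈ 1.847.

m_2 = 1.847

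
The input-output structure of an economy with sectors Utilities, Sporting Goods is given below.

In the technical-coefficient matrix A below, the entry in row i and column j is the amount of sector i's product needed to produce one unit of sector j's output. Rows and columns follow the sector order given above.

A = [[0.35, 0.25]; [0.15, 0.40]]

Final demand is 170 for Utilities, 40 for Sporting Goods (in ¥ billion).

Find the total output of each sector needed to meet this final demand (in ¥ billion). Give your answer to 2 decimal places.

x_1 = 317.73, x_2 = 146.10

I − A =
  [   0.65    -0.25]
  [  -0.15     0.60]
det(I−A) = (0.65)(0.60) − (-0.25)(-0.15) = 0.3525
adj(I−A) = [[0.60, 0.25], [0.15, 0.65]]
(I − A)⁻¹ = adj(I−A) / det(I−A) ≈
  [   1.7021     0.7092]
  [   0.4255     1.8440]
x = (I − A)⁻¹ d = adj(I−A)·d / det(I−A), with det(I−A) = 0.3525:
  x_1 = (0.60·170 + 0.25·40) / 0.3525 = 112.00 / 0.3525 ≈ 317.73
  x_2 = (0.15·170 + 0.65·40) / 0.3525 = 51.50 / 0.3525 ≈ 146.10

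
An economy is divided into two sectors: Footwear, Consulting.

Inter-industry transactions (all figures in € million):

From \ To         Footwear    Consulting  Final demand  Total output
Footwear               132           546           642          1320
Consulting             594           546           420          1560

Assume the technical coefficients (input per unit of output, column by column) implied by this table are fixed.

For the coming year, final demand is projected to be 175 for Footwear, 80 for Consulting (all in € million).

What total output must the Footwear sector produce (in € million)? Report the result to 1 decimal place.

Technical coefficients a_ij = z_ij / X_j:
  a_FF = 132/1320 = 0.10, a_CF = 594/1320 = 0.45
  a_FC = 546/1560 = 0.35, a_CC = 546/1560 = 0.35
I − A =
  [   0.90    -0.35]
  [  -0.45     0.65]
det(I−A) = (0.90)(0.65) − (-0.35)(-0.45) = 0.4275
adj(I−A) = [[0.65, 0.35], [0.45, 0.90]]
(I − A)⁻¹ = adj(I−A) / det(I−A) ≈
  [   1.5205     0.8187]
  [   1.0526     2.1053]
x = (I − A)⁻¹ d = adj(I−A)·d / det(I−A), with det(I−A) = 0.4275:
  x_F = (0.65·175 + 0.35·80) / 0.4275 = 141.75 / 0.4275 ≈ 331.6
  x_C = (0.45·175 + 0.90·80) / 0.4275 = 150.75 / 0.4275 ≈ 352.6

x_F = 331.6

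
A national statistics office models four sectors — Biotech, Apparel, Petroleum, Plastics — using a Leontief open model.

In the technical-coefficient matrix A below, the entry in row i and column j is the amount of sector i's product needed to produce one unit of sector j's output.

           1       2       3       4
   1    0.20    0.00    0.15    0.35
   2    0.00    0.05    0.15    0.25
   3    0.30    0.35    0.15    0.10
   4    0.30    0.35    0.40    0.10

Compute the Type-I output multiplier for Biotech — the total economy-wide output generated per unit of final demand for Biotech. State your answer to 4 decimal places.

m_1 = 5.1439

I − A =
  [   0.80     0.00    -0.15    -0.35]
  [   0.00     0.95    -0.15    -0.25]
  [  -0.30    -0.35     0.85    -0.10]
  [  -0.30    -0.35    -0.40     0.90]
Compute the cofactors C_ij = (−1)^(i+j)·(3×3 minor ij) of I−A; the adjugate is their transpose:
adj(I−A) = Cᵀ =
  [ 0.526875   0.205625   0.266500   0.291625]
  [ 0.138750   0.403750   0.183500   0.186500]
  [ 0.285000   0.280000   0.514250   0.245750]
  [ 0.356250   0.350000   0.388750   0.561250]
det(I−A) = Σ_j (I−A)_1j·C_1j = (0.80)(0.526875) + (0.00)(0.138750) + (-0.15)(0.285000) + (-0.35)(0.356250) = 0.2540625
(I − A)⁻¹ = adj(I−A) / det(I−A) ≈
  [   2.07380     0.80935     1.04895     1.14785]
  [   0.54613     1.58918     0.72226     0.73407]
  [   1.12177     1.10209     2.02411     0.96728]
  [   1.40221     1.37761     1.53014     2.20910]
The output multiplier for sector j is the column-j sum of the Leontief inverse (I − A)⁻¹ = adj(I−A) / det(I−A).
Column 1 of adj(I−A): (0.526875, 0.138750, 0.285000, 0.356250); det(I−A) = 0.2540625.
m_1 = (0.526875 + 0.138750 + 0.285000 + 0.356250) / 0.2540625 = 1.306875 / 0.2540625 ≈ 5.1439.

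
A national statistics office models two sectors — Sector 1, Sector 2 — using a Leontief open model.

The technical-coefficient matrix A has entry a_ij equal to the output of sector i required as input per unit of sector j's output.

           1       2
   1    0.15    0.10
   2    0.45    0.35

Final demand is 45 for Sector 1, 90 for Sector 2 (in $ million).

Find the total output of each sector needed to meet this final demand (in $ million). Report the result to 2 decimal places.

I − A =
  [   0.85    -0.10]
  [  -0.45     0.65]
det(I−A) = (0.85)(0.65) − (-0.10)(-0.45) = 0.5075
adj(I−A) = [[0.65, 0.10], [0.45, 0.85]]
(I − A)⁻¹ = adj(I−A) / det(I−A) ≈
  [   1.2808     0.1970]
  [   0.8867     1.6749]
x = (I − A)⁻¹ d = adj(I−A)·d / det(I−A), with det(I−A) = 0.5075:
  x_1 = (0.65·45 + 0.10·90) / 0.5075 = 38.25 / 0.5075 ≈ 75.37
  x_2 = (0.45·45 + 0.85·90) / 0.5075 = 96.75 / 0.5075 ≈ 190.64

x_1 = 75.37, x_2 = 190.64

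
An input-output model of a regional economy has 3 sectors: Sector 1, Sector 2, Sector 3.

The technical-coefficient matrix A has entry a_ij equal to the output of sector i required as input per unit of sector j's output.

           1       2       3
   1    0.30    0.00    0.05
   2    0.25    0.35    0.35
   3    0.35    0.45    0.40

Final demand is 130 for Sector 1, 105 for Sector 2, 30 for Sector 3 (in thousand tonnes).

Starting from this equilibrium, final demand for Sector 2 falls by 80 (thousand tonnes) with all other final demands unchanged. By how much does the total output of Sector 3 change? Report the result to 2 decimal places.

I − A =
  [   0.70     0.00    -0.05]
  [  -0.25     0.65    -0.35]
  [  -0.35    -0.45     0.60]
Cofactors of I−A, C_ij = (−1)^(i+j)·(minor ij) (rows/columns in the sector order above):
  C_11 = (0.65)(0.60) − (-0.35)(-0.45) = 0.2325
  C_12 = −[(-0.25)(0.60) − (-0.35)(-0.35)] = 0.2725
  C_13 = (-0.25)(-0.45) − (0.65)(-0.35) = 0.3400
  C_21 = −[(0.00)(0.60) − (-0.05)(-0.45)] = 0.0225
  C_22 = (0.70)(0.60) − (-0.05)(-0.35) = 0.4025
  C_23 = −[(0.70)(-0.45) − (0.00)(-0.35)] = 0.3150
  C_31 = (0.00)(-0.35) − (-0.05)(0.65) = 0.0325
  C_32 = −[(0.70)(-0.35) − (-0.05)(-0.25)] = 0.2575
  C_33 = (0.70)(0.65) − (0.00)(-0.25) = 0.4550
det(I−A) = Σ_j (I−A)_1j·C_1j = (0.70)(0.2325) + (0.00)(0.2725) + (-0.05)(0.3400) = 0.14575
adj(I−A) = Cᵀ =
  [ 0.2325   0.0225   0.0325]
  [ 0.2725   0.4025   0.2575]
  [ 0.3400   0.3150   0.4550]
(I − A)⁻¹ = adj(I−A) / det(I−A) ≈
  [   1.5952     0.1544     0.2230]
  [   1.8696     2.7616     1.7667]
  [   2.3328     2.1612     3.1218]
Δx = (I − A)⁻¹ Δd with Δd having -80 in the Sector 2 component and 0 elsewhere.
So Δx_3 = L_32 · (-80), where L_32 = adj(I−A)_32 / det(I−A) = 0.3150 / 0.14575.
Δx_3 = 0.3150 × (-80) / 0.14575 = -25.20 / 0.14575 ≈ -172.90.

Δx_3 = -172.90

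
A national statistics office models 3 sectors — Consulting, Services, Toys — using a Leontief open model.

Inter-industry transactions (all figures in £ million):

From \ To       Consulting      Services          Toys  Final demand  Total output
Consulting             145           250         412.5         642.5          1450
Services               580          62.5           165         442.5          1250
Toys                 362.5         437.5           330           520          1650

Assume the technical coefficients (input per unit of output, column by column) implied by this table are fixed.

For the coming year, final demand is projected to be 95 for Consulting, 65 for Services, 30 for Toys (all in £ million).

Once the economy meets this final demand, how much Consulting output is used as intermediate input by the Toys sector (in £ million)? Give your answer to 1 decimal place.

z_13 = 42.3

Technical coefficients a_ij = z_ij / X_j:
  a_11 = 145/1450 = 0.10, a_21 = 580/1450 = 0.40, a_31 = 362.5/1450 = 0.25
  a_12 = 250/1250 = 0.20, a_22 = 62.5/1250 = 0.05, a_32 = 437.5/1250 = 0.35
  a_13 = 412.5/1650 = 0.25, a_23 = 165/1650 = 0.10, a_33 = 330/1650 = 0.20
I − A =
  [   0.90    -0.20    -0.25]
  [  -0.40     0.95    -0.10]
  [  -0.25    -0.35     0.80]
Cofactors of I−A, C_ij = (−1)^(i+j)·(minor ij) (rows/columns in the sector order above):
  C_11 = (0.95)(0.80) − (-0.10)(-0.35) = 0.7250
  C_12 = −[(-0.40)(0.80) − (-0.10)(-0.25)] = 0.3450
  C_13 = (-0.40)(-0.35) − (0.95)(-0.25) = 0.3775
  C_21 = −[(-0.20)(0.80) − (-0.25)(-0.35)] = 0.2475
  C_22 = (0.90)(0.80) − (-0.25)(-0.25) = 0.6575
  C_23 = −[(0.90)(-0.35) − (-0.20)(-0.25)] = 0.3650
  C_31 = (-0.20)(-0.10) − (-0.25)(0.95) = 0.2575
  C_32 = −[(0.90)(-0.10) − (-0.25)(-0.40)] = 0.1900
  C_33 = (0.90)(0.95) − (-0.20)(-0.40) = 0.7750
det(I−A) = Σ_j (I−A)_1j·C_1j = (0.90)(0.7250) + (-0.20)(0.3450) + (-0.25)(0.3775) = 0.489125
adj(I−A) = Cᵀ =
  [ 0.7250   0.2475   0.2575]
  [ 0.3450   0.6575   0.1900]
  [ 0.3775   0.3650   0.7750]
(I − A)⁻¹ = adj(I−A) / det(I−A) ≈
  [   1.4822     0.5060     0.5265]
  [   0.7053     1.3442     0.3884]
  [   0.7718     0.7462     1.5845]
First solve x = (I − A)⁻¹ d = adj(I−A)·d / det(I−A); in particular x_3 = (0.3775·95 + 0.3650·65 + 0.7750·30) / 0.489125 = 82.8375 / 0.489125 ≈ 169.359.
Intermediate flow from 1 to 3: z_13 = a_13 · x_3 = 0.25 × 82.8375 / 0.489125 = 20.709375 / 0.489125 ≈ 42.3.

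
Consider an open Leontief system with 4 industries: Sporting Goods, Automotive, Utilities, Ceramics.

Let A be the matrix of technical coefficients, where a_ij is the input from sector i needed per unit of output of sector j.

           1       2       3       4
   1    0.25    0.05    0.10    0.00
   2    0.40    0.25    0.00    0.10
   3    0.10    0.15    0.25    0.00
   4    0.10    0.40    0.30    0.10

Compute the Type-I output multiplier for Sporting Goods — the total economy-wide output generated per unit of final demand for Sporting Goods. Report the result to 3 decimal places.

I − A =
  [   0.75    -0.05    -0.10     0.00]
  [  -0.40     0.75     0.00    -0.10]
  [  -0.10    -0.15     0.75     0.00]
  [  -0.10    -0.40    -0.30     0.90]
Compute the cofactors C_ij = (−1)^(i+j)·(3×3 minor ij) of I−A; the adjugate is their transpose:
adj(I−A) = Cᵀ =
  [ 0.471750   0.047250   0.065000   0.005250]
  [ 0.280500   0.497250   0.059500   0.055250]
  [ 0.119000   0.105750   0.457750   0.011750]
  [ 0.216750   0.261500   0.186250   0.393375]
det(I−A) = Σ_j (I−A)_1j·C_1j = (0.75)(0.471750) + (-0.05)(0.280500) + (-0.10)(0.119000) + (0.00)(0.216750) = 0.3278875
(I − A)⁻¹ = adj(I−A) / det(I−A) ≈
  [   1.4388     0.1441     0.1982     0.0160]
  [   0.8555     1.5165     0.1815     0.1685]
  [   0.3629     0.3225     1.3961     0.0358]
  [   0.6610     0.7975     0.5680     1.1997]
The output multiplier for sector j is the column-j sum of the Leontief inverse (I − A)⁻¹ = adj(I−A) / det(I−A).
Column 1 of adj(I−A): (0.471750, 0.280500, 0.119000, 0.216750); det(I−A) = 0.3278875.
m_1 = (0.471750 + 0.280500 + 0.119000 + 0.216750) / 0.3278875 = 1.088 / 0.3278875 ≈ 3.318.

m_1 = 3.318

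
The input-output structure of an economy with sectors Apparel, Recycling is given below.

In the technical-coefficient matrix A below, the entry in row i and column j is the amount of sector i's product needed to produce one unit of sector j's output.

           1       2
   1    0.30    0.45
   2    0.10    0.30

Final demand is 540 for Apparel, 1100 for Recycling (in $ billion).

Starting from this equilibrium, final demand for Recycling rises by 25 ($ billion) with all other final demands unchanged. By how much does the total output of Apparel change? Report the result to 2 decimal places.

Δx_1 = 25.28

I − A =
  [   0.70    -0.45]
  [  -0.10     0.70]
det(I−A) = (0.70)(0.70) − (-0.45)(-0.10) = 0.4450
adj(I−A) = [[0.70, 0.45], [0.10, 0.70]]
(I − A)⁻¹ = adj(I−A) / det(I−A) ≈
  [   1.5730     1.0112]
  [   0.2247     1.5730]
Δx = (I − A)⁻¹ Δd with Δd having +25 in the Recycling component and 0 elsewhere.
So Δx_1 = L_12 · (+25), where L_12 = adj(I−A)_12 / det(I−A) = 0.45 / 0.4450.
Δx_1 = 0.45 × (+25) / 0.4450 = 11.25 / 0.4450 ≈ 25.28.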